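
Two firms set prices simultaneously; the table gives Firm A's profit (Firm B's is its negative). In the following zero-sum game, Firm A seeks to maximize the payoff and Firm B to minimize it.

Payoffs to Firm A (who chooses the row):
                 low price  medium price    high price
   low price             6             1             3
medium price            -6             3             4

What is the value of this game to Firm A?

12/7

Column high price is strictly dominated by medium price for Firm B (it gives Firm A more in every row).
The remaining 2×2 game on (low price, medium price) × (low price, medium price) has no saddle point. Let Firm A play low price with probability p; indifference gives 6p − 6(1−p) = p + 3(1−p), so p = 9/14.
Similarly Firm B's optimal q on low price is 1/7, and the value is 6·(1/7) + (1)·(6/7) = 12/7.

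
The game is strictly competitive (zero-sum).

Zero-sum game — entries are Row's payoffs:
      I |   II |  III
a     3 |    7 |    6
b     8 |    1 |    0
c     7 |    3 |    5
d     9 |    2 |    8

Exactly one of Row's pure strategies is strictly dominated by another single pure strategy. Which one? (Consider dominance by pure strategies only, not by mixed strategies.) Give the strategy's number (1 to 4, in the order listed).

2

Compare b with d: 9 > 8, 2 > 1, 8 > 0.
So d strictly dominates b for Row; b is strictly dominated.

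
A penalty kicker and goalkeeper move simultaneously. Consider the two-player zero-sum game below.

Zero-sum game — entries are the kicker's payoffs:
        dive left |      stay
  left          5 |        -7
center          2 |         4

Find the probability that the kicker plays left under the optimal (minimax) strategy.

1/7

Row minima are -7 and 2, so the kicker's maximin is 2; column maxima are 5 and 4, so the goalkeeper's minimax is 4. These differ, so the equilibrium is in mixed strategies.
Let the kicker play left with probability p. The goalkeeper is indifferent when 5p + 2(1−p) = −7p + 4(1−p), giving p = 1/7.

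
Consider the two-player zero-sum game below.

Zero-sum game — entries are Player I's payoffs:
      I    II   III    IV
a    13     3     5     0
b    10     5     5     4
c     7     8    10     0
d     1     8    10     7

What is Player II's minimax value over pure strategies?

7

The worst case (largest entry) in each column is I: 13, II: 8, III: 10, IV: 7.
The best (smallest) of these is 7.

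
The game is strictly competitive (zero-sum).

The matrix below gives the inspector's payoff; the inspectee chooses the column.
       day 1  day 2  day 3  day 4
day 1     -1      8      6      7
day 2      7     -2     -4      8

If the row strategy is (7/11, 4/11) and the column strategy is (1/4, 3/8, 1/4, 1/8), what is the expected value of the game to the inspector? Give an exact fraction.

29/8

Against (1/4, 3/8, 1/4, 1/8), each row's expected payoff is day 1: 41/8; day 2: 1.
Taking the (7/11, 4/11)-weighted average: (7/11)·(41/8) + (4/11)·(1) = 29/8.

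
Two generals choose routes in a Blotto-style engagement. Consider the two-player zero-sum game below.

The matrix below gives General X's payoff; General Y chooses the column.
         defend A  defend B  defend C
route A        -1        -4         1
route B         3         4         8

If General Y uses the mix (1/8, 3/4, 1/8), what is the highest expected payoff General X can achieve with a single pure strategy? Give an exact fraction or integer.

35/8

route A: (-1)·(1/8) + (-4)·(3/4) + (1)·(1/8) = -3.
route B: (3)·(1/8) + (4)·(3/4) + (8)·(1/8) = 35/8.
The best pure response is route B with expected payoff 35/8.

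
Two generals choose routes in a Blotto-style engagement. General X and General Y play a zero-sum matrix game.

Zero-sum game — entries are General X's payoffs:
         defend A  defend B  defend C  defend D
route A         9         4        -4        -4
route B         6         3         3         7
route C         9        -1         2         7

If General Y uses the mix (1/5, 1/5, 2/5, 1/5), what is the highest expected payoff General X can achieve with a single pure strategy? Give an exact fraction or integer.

route A: (9)·(1/5) + (4)·(1/5) + (-4)·(2/5) + (-4)·(1/5) = 1/5.
route B: (6)·(1/5) + (3)·(1/5) + (3)·(2/5) + (7)·(1/5) = 22/5.
route C: (9)·(1/5) + (-1)·(1/5) + (2)·(2/5) + (7)·(1/5) = 19/5.
The best pure response is route B with expected payoff 22/5.

22/5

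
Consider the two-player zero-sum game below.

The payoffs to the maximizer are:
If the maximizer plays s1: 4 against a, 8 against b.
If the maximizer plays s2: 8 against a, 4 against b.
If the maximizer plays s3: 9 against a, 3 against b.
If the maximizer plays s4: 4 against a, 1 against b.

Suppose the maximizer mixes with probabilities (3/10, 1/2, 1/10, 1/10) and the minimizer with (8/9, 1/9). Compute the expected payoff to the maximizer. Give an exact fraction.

284/45

Against (8/9, 1/9), each row's expected payoff is s1: 40/9; s2: 68/9; s3: 25/3; s4: 11/3.
Taking the (3/10, 1/2, 1/10, 1/10)-weighted average: (3/10)·(40/9) + (1/2)·(68/9) + (1/10)·(25/3) + (1/10)·(11/3) = 284/45.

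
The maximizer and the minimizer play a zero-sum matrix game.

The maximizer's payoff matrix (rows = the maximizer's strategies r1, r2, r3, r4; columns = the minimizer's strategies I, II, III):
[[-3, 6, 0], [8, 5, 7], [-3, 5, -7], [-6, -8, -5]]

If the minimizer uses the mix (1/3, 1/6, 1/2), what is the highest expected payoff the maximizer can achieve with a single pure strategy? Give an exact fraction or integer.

7

r1: (-3)·(1/3) + (6)·(1/6) + (0)·(1/2) = 0.
r2: (8)·(1/3) + (5)·(1/6) + (7)·(1/2) = 7.
r3: (-3)·(1/3) + (5)·(1/6) + (-7)·(1/2) = -11/3.
r4: (-6)·(1/3) + (-8)·(1/6) + (-5)·(1/2) = -35/6.
The best pure response is r2 with expected payoff 7.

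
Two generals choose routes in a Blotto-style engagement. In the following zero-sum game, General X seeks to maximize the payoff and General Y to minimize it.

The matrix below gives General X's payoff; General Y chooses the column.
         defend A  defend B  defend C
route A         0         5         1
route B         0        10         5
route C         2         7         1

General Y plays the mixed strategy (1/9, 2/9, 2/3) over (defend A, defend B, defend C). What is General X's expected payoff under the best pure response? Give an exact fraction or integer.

route A: (0)·(1/9) + (5)·(2/9) + (1)·(2/3) = 16/9.
route B: (0)·(1/9) + (10)·(2/9) + (5)·(2/3) = 50/9.
route C: (2)·(1/9) + (7)·(2/9) + (1)·(2/3) = 22/9.
The best pure response is route B with expected payoff 50/9.

50/9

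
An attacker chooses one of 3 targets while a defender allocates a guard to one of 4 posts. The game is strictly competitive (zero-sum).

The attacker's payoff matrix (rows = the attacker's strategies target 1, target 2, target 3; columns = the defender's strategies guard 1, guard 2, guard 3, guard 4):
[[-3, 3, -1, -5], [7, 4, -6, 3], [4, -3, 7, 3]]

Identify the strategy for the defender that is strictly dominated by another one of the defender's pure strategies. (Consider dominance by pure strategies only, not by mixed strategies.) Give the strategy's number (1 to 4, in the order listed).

1

The defender prefers columns that give the attacker less. Compare guard 1 with guard 4: -5 < -3, 3 < 7, 3 < 4.
So guard 4 strictly dominates guard 1 for the defender; guard 1 is strictly dominated.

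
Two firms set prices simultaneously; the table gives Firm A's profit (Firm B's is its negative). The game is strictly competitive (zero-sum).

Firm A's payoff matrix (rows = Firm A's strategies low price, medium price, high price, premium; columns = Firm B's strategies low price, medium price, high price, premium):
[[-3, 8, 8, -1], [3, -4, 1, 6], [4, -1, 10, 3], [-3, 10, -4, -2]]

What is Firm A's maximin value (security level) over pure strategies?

The worst-case payoff for each row is low price: -3, medium price: -4, high price: -1, premium: -4.
The best of these is -1.

-1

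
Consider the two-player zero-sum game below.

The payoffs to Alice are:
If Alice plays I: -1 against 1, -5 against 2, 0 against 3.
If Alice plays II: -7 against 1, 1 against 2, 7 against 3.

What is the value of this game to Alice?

-3

Column 3 is strictly dominated by 2 for Bob (it gives Alice more in every row).
The remaining 2×2 game on (I, II) × (1, 2) has no saddle point. Let Alice play I with probability p; indifference gives −p − 7(1−p) = −5p + (1−p), so p = 2/3.
Similarly Bob's optimal q on 1 is 1/2, and the value is -1·(1/2) + (-5)·(1/2) = -3.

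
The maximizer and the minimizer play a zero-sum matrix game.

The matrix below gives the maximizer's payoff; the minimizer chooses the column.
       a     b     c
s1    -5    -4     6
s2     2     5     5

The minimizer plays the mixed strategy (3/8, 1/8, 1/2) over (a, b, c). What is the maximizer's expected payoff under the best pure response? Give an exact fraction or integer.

s1: (-5)·(3/8) + (-4)·(1/8) + (6)·(1/2) = 5/8.
s2: (2)·(3/8) + (5)·(1/8) + (5)·(1/2) = 31/8.
The best pure response is s2 with expected payoff 31/8.

31/8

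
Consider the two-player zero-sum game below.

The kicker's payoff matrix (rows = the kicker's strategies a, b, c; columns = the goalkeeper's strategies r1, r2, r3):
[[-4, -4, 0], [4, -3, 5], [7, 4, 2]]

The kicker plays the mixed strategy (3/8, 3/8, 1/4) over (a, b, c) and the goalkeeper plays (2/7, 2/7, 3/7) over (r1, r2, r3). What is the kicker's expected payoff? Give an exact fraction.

Against (2/7, 2/7, 3/7), each row's expected payoff is a: -16/7; b: 17/7; c: 4.
Taking the (3/8, 3/8, 1/4)-weighted average: (3/8)·(-16/7) + (3/8)·(17/7) + (1/4)·(4) = 59/56.

59/56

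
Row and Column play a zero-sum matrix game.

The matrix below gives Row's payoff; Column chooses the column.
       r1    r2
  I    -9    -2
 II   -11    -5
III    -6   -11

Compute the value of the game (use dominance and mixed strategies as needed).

-29/4

Row II is strictly dominated by row I, so Row never plays it.
The remaining 2×2 game on (I, III) × (r1, r2) has no saddle point. Let Row play I with probability p; indifference gives −9p − 6(1−p) = −2p − 11(1−p), so p = 5/12.
Similarly Column's optimal q on r1 is 3/4, and the value is -9·(3/4) + (-2)·(1/4) = -29/4.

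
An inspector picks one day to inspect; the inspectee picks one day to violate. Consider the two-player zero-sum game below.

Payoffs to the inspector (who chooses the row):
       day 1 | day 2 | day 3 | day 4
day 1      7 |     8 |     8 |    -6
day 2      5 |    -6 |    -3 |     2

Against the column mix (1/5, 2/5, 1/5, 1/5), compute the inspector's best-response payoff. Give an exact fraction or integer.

5

day 1: (7)·(1/5) + (8)·(2/5) + (8)·(1/5) + (-6)·(1/5) = 5.
day 2: (5)·(1/5) + (-6)·(2/5) + (-3)·(1/5) + (2)·(1/5) = -8/5.
The best pure response is day 1 with expected payoff 5.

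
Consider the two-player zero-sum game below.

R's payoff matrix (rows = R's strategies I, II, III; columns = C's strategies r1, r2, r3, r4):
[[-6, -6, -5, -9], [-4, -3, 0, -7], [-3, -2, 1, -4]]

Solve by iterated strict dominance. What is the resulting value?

Row I is strictly dominated by row II (-4>-6, -3>-6, 0>-5, -7>-9); eliminate I.
Row II is strictly dominated by row III (-3>-4, -2>-3, 1>0, -4>-7); eliminate II.
Column r1 is strictly dominated by r4 for C (-4<-3); eliminate r1.
Column r3 is strictly dominated by r2 for C (-2<1); eliminate r3.
Column r2 is strictly dominated by r4 for C (-4<-2); eliminate r2.
Only (III, r4) remains, with payoff -4.

-4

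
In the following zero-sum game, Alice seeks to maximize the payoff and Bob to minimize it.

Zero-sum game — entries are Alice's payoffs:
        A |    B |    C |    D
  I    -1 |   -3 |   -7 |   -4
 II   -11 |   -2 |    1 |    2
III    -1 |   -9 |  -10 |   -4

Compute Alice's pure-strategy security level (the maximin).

The worst-case payoff for each row is I: -7, II: -11, III: -10.
The best of these is -7.

-7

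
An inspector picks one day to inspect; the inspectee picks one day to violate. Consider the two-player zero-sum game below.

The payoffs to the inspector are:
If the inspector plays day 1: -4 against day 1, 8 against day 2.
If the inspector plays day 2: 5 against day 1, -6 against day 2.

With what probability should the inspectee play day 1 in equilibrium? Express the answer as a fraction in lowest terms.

14/23

Row minima are -4 and -6, so the inspector's maximin is -4; column maxima are 5 and 8, so the inspectee's minimax is 5. These differ, so the equilibrium is in mixed strategies.
Let the inspectee play day 1 with probability q. The inspector is indifferent when −4q + 8(1−q) = 5q − 6(1−q), giving q = 14/23.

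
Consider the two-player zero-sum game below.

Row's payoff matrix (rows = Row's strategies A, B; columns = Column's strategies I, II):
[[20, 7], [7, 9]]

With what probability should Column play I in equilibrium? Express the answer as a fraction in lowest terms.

2/15

Row minima are 7 and 7, so Row's maximin is 7; column maxima are 20 and 9, so Column's minimax is 9. These differ, so the equilibrium is in mixed strategies.
Let Column play I with probability q. Row is indifferent when 20q + 7(1−q) = 7q + 9(1−q), giving q = 2/15.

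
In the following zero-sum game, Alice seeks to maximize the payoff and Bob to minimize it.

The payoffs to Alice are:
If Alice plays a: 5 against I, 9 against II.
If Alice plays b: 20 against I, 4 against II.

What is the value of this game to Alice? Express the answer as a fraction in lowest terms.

8

Row minima are 5 and 4, so Alice's maximin is 5; column maxima are 20 and 9, so Bob's minimax is 9. These differ, so the equilibrium is in mixed strategies.
Let Alice play a with probability p. Bob is indifferent when 5p + 20(1−p) = 9p + 4(1−p), giving p = 4/5.
Let Bob play I with probability q. Alice is indifferent when 5q + 9(1−q) = 20q + 4(1−q), giving q = 1/4.
The value is 5·(1/4) + (9)·(3/4) = 8.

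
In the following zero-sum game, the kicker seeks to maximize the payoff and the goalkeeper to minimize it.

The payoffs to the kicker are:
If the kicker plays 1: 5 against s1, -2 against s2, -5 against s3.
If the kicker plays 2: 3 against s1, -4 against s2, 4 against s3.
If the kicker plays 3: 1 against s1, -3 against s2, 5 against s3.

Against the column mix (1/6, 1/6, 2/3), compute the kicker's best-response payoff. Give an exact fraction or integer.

3

1: (5)·(1/6) + (-2)·(1/6) + (-5)·(2/3) = -17/6.
2: (3)·(1/6) + (-4)·(1/6) + (4)·(2/3) = 5/2.
3: (1)·(1/6) + (-3)·(1/6) + (5)·(2/3) = 3.
The best pure response is 3 with expected payoff 3.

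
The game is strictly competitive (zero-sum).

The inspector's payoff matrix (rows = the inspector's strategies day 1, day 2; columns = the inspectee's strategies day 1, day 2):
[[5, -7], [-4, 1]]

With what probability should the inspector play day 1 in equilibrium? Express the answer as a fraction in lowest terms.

Row minima are -7 and -4, so the inspector's maximin is -4; column maxima are 5 and 1, so the inspectee's minimax is 1. These differ, so the equilibrium is in mixed strategies.
Let the inspector play day 1 with probability p. The inspectee is indifferent when 5p − 4(1−p) = −7p + (1−p), giving p = 5/17.

5/17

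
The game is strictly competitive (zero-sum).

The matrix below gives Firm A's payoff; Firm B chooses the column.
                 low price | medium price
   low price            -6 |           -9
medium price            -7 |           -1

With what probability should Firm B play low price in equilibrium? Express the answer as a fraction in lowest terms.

8/9

Row minima are -9 and -7, so Firm A's maximin is -7; column maxima are -6 and -1, so Firm B's minimax is -6. These differ, so the equilibrium is in mixed strategies.
Let Firm B play low price with probability q. Firm A is indifferent when −6q − 9(1−q) = −7q − (1−q), giving q = 8/9.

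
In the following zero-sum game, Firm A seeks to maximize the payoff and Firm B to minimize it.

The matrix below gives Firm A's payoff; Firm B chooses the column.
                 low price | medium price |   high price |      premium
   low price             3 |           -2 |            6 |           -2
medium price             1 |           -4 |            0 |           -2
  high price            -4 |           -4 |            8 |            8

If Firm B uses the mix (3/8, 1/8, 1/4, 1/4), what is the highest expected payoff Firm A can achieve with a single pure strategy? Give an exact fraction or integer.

low price: (3)·(3/8) + (-2)·(1/8) + (6)·(1/4) + (-2)·(1/4) = 15/8.
medium price: (1)·(3/8) + (-4)·(1/8) + (0)·(1/4) + (-2)·(1/4) = -5/8.
high price: (-4)·(3/8) + (-4)·(1/8) + (8)·(1/4) + (8)·(1/4) = 2.
The best pure response is high price with expected payoff 2.

2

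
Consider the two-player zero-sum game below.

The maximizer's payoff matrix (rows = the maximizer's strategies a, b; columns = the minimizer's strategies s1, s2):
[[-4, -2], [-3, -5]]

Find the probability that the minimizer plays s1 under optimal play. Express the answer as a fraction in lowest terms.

Row minima are -4 and -5, so the maximizer's maximin is -4; column maxima are -3 and -2, so the minimizer's minimax is -3. These differ, so the equilibrium is in mixed strategies.
Let the minimizer play s1 with probability q. The maximizer is indifferent when −4q − 2(1−q) = −3q − 5(1−q), giving q = 3/4.

3/4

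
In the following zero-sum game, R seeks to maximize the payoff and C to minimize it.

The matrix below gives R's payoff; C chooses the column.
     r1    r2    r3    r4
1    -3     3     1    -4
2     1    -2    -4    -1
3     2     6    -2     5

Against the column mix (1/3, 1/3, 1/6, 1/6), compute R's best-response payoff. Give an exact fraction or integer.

19/6

1: (-3)·(1/3) + (3)·(1/3) + (1)·(1/6) + (-4)·(1/6) = -1/2.
2: (1)·(1/3) + (-2)·(1/3) + (-4)·(1/6) + (-1)·(1/6) = -7/6.
3: (2)·(1/3) + (6)·(1/3) + (-2)·(1/6) + (5)·(1/6) = 19/6.
The best pure response is 3 with expected payoff 19/6.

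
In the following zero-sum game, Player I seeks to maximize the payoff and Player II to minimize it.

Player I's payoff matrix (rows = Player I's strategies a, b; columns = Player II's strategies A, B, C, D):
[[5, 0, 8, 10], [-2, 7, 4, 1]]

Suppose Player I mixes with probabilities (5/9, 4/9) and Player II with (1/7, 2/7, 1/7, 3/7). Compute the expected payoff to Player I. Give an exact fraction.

97/21

Against (1/7, 2/7, 1/7, 3/7), each row's expected payoff is a: 43/7; b: 19/7.
Taking the (5/9, 4/9)-weighted average: (5/9)·(43/7) + (4/9)·(19/7) = 97/21.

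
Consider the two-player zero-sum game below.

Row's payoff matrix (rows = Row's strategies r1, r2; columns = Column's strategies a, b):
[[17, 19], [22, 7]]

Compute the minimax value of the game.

299/17

Row minima are 17 and 7, so Row's maximin is 17; column maxima are 22 and 19, so Column's minimax is 19. These differ, so the equilibrium is in mixed strategies.
Let Row play r1 with probability p. Column is indifferent when 17p + 22(1−p) = 19p + 7(1−p), giving p = 15/17.
Let Column play a with probability q. Row is indifferent when 17q + 19(1−q) = 22q + 7(1−q), giving q = 12/17.
The value is 17·(12/17) + (19)·(5/17) = 299/17.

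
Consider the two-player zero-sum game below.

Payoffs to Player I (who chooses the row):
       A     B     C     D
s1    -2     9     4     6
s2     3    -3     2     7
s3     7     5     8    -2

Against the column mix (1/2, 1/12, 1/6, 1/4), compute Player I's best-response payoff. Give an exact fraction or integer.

s1: (-2)·(1/2) + (9)·(1/12) + (4)·(1/6) + (6)·(1/4) = 23/12.
s2: (3)·(1/2) + (-3)·(1/12) + (2)·(1/6) + (7)·(1/4) = 10/3.
s3: (7)·(1/2) + (5)·(1/12) + (8)·(1/6) + (-2)·(1/4) = 19/4.
The best pure response is s3 with expected payoff 19/4.

19/4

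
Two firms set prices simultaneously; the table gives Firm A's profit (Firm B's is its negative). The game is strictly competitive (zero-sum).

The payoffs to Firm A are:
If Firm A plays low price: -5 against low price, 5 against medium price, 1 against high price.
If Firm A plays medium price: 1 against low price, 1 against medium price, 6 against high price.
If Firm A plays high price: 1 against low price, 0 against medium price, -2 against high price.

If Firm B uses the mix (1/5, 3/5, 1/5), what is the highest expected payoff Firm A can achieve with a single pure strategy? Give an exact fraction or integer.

11/5

low price: (-5)·(1/5) + (5)·(3/5) + (1)·(1/5) = 11/5.
medium price: (1)·(1/5) + (1)·(3/5) + (6)·(1/5) = 2.
high price: (1)·(1/5) + (0)·(3/5) + (-2)·(1/5) = -1/5.
The best pure response is low price with expected payoff 11/5.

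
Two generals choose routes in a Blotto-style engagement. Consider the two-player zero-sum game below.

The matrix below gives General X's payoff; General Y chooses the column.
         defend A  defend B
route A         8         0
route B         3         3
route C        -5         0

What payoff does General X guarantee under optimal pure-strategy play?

Row minima: 0, 3, -5 → General X's maximin is 3.
Column maxima: 8, 3 → General Y's minimax is 3.
They coincide at (route B, defend B), so the value is 3.

3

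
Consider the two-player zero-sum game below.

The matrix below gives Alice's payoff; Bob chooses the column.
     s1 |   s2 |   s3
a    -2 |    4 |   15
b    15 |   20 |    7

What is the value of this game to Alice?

239/25

Column s2 is strictly dominated by s1 for Bob (it gives Alice more in every row).
The remaining 2×2 game on (a, b) × (s1, s3) has no saddle point. Let Alice play a with probability p; indifference gives −2p + 15(1−p) = 15p + 7(1−p), so p = 8/25.
Similarly Bob's optimal q on s1 is 8/25, and the value is -2·(8/25) + (15)·(17/25) = 239/25.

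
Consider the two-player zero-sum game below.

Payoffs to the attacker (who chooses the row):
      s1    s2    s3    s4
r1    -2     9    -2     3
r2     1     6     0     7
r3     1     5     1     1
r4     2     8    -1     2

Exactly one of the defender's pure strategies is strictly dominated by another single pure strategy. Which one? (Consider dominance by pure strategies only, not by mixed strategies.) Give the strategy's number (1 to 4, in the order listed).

2

The defender prefers columns that give the attacker less. Compare s2 with s1: -2 < 9, 1 < 6, 1 < 5, 2 < 8.
So s1 strictly dominates s2 for the defender; s2 is strictly dominated.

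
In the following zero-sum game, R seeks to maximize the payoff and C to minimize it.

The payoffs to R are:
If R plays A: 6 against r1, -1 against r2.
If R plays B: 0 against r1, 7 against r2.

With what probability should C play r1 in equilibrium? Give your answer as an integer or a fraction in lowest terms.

4/7

Row minima are -1 and 0, so R's maximin is 0; column maxima are 6 and 7, so C's minimax is 6. These differ, so the equilibrium is in mixed strategies.
Let C play r1 with probability q. R is indifferent when 6q − (1−q) = 7(1−q), giving q = 4/7.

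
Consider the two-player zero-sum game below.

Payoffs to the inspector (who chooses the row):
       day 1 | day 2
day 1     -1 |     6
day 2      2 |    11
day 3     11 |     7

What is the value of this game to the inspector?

Row day 1 is strictly dominated by row day 2, so the inspector never plays it.
The remaining 2×2 game on (day 2, day 3) × (day 1, day 2) has no saddle point. Let the inspector play day 2 with probability p; indifference gives 2p + 11(1−p) = 11p + 7(1−p), so p = 4/13.
Similarly the inspectee's optimal q on day 1 is 4/13, and the value is 2·(4/13) + (11)·(9/13) = 107/13.

107/13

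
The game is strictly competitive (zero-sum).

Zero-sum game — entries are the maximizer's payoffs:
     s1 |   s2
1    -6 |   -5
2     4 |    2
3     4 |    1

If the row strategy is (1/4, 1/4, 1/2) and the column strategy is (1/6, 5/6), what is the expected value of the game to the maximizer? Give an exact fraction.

Against (1/6, 5/6), each row's expected payoff is 1: -31/6; 2: 7/3; 3: 3/2.
Taking the (1/4, 1/4, 1/2)-weighted average: (1/4)·(-31/6) + (1/4)·(7/3) + (1/2)·(3/2) = 1/24.

1/24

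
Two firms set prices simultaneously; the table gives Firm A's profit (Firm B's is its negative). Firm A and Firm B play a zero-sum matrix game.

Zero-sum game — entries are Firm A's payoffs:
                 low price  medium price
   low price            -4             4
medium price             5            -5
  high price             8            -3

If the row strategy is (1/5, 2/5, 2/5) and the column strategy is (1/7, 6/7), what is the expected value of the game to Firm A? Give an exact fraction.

Against (1/7, 6/7), each row's expected payoff is low price: 20/7; medium price: -25/7; high price: -10/7.
Taking the (1/5, 2/5, 2/5)-weighted average: (1/5)·(20/7) + (2/5)·(-25/7) + (2/5)·(-10/7) = -10/7.

-10/7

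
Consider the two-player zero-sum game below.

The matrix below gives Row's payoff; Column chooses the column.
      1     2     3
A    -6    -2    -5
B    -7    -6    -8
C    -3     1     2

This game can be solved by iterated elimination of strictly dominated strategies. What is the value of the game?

Column 2 is strictly dominated by 1 for Column (-6<-2, -7<-6, -3<1); eliminate 2.
Row A is strictly dominated by row C (-3>-6, 2>-5); eliminate A.
Row B is strictly dominated by row C (-3>-7, 2>-8); eliminate B.
Column 3 is strictly dominated by 1 for Column (-3<2); eliminate 3.
Only (C, 1) remains, with payoff -3.

-3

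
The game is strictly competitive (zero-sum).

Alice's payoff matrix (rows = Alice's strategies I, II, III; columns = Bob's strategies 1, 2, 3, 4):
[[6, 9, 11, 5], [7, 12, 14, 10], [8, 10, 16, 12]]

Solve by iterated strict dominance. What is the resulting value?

Column 3 is strictly dominated by 1 for Bob (6<11, 7<14, 8<16); eliminate 3.
Column 2 is strictly dominated by 1 for Bob (6<9, 7<12, 8<10); eliminate 2.
Row II is strictly dominated by row III (8>7, 12>10); eliminate II.
Row I is strictly dominated by row III (8>6, 12>5); eliminate I.
Column 4 is strictly dominated by 1 for Bob (8<12); eliminate 4.
Only (III, 1) remains, with payoff 8.

8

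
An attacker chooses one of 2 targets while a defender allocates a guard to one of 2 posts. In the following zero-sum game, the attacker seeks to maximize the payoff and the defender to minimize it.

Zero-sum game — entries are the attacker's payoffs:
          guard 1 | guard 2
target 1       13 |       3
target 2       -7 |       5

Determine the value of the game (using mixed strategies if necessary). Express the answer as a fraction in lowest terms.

43/11

Row minima are 3 and -7, so the attacker's maximin is 3; column maxima are 13 and 5, so the defender's minimax is 5. These differ, so the equilibrium is in mixed strategies.
Let the attacker play target 1 with probability p. The defender is indifferent when 13p − 7(1−p) = 3p + 5(1−p), giving p = 6/11.
Let the defender play guard 1 with probability q. The attacker is indifferent when 13q + 3(1−q) = −7q + 5(1−q), giving q = 1/11.
The value is 13·(1/11) + (3)·(10/11) = 43/11.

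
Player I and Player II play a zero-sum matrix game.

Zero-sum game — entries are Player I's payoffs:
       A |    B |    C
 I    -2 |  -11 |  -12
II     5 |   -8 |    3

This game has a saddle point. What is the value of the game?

-8

Row minima: -12, -8 → Player I's maximin is -8.
Column maxima: 5, -8, 3 → Player II's minimax is -8.
They coincide at (II, B), so the value is -8.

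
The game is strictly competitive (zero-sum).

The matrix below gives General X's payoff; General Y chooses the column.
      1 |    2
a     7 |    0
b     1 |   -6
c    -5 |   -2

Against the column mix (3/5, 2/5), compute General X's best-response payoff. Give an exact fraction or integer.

a: (7)·(3/5) + (0)·(2/5) = 21/5.
b: (1)·(3/5) + (-6)·(2/5) = -9/5.
c: (-5)·(3/5) + (-2)·(2/5) = -19/5.
The best pure response is a with expected payoff 21/5.

21/5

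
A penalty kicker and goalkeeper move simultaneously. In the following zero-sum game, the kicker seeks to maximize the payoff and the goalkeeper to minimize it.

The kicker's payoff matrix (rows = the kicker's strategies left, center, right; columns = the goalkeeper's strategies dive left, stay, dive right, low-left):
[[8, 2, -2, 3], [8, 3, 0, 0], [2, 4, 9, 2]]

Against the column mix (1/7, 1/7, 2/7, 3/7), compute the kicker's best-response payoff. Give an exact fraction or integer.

left: (8)·(1/7) + (2)·(1/7) + (-2)·(2/7) + (3)·(3/7) = 15/7.
center: (8)·(1/7) + (3)·(1/7) + (0)·(2/7) + (0)·(3/7) = 11/7.
right: (2)·(1/7) + (4)·(1/7) + (9)·(2/7) + (2)·(3/7) = 30/7.
The best pure response is right with expected payoff 30/7.

30/7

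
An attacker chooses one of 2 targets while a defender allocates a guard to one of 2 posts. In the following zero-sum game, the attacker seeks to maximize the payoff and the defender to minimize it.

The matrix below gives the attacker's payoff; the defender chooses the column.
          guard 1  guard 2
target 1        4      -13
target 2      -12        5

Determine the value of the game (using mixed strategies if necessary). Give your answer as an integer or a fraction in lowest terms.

-4

Row minima are -13 and -12, so the attacker's maximin is -12; column maxima are 4 and 5, so the defender's minimax is 4. These differ, so the equilibrium is in mixed strategies.
Let the attacker play target 1 with probability p. The defender is indifferent when 4p − 12(1−p) = −13p + 5(1−p), giving p = 1/2.
Let the defender play guard 1 with probability q. The attacker is indifferent when 4q − 13(1−q) = −12q + 5(1−q), giving q = 9/17.
The value is 4·(9/17) + (-13)·(8/17) = -4.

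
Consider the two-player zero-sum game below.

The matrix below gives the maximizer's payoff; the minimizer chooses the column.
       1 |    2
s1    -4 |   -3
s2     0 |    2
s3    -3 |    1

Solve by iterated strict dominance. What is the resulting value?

Column 2 is strictly dominated by 1 for the minimizer (-4<-3, 0<2, -3<1); eliminate 2.
Row s1 is strictly dominated by row s2 (0>-4); eliminate s1.
Row s3 is strictly dominated by row s2 (0>-3); eliminate s3.
Only (s2, 1) remains, with payoff 0.

0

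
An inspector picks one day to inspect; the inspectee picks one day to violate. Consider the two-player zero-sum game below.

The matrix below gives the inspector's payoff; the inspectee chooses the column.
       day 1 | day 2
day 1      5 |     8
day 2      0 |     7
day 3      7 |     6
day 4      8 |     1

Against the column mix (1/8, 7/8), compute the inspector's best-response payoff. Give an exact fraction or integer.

day 1: (5)·(1/8) + (8)·(7/8) = 61/8.
day 2: (0)·(1/8) + (7)·(7/8) = 49/8.
day 3: (7)·(1/8) + (6)·(7/8) = 49/8.
day 4: (8)·(1/8) + (1)·(7/8) = 15/8.
The best pure response is day 1 with expected payoff 61/8.

61/8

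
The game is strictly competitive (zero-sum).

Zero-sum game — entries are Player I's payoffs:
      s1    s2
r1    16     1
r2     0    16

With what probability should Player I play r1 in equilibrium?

16/31

Row minima are 1 and 0, so Player I's maximin is 1; column maxima are 16 and 16, so Player II's minimax is 16. These differ, so the equilibrium is in mixed strategies.
Let Player I play r1 with probability p. Player II is indifferent when 16p = p + 16(1−p), giving p = 16/31.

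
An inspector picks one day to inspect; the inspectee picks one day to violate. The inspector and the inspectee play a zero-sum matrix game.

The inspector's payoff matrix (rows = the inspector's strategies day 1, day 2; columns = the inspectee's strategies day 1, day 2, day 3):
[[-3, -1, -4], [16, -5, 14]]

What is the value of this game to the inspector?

Column day 1 is strictly dominated by day 3 for the inspectee (it gives the inspector more in every row).
The remaining 2×2 game on (day 1, day 2) × (day 2, day 3) has no saddle point. Let the inspector play day 1 with probability p; indifference gives −p − 5(1−p) = −4p + 14(1−p), so p = 19/22.
Similarly the inspectee's optimal q on day 2 is 9/11, and the value is -1·(9/11) + (-4)·(2/11) = -17/11.

-17/11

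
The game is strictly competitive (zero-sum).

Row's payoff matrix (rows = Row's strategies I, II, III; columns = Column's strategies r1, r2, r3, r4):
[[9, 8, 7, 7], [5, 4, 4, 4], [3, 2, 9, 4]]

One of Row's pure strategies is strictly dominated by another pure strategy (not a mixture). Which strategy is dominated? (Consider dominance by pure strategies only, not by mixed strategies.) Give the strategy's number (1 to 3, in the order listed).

Compare II with I: 9 > 5, 8 > 4, 7 > 4, 7 > 4.
So I strictly dominates II for Row; II is strictly dominated.

2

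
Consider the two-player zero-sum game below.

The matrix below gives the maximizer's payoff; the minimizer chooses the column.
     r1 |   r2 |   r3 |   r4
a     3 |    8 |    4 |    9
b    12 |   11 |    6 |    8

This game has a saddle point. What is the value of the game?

Row minima: 3, 6 → the maximizer's maximin is 6.
Column maxima: 12, 11, 6, 9 → the minimizer's minimax is 6.
They coincide at (b, r3), so the value is 6.

6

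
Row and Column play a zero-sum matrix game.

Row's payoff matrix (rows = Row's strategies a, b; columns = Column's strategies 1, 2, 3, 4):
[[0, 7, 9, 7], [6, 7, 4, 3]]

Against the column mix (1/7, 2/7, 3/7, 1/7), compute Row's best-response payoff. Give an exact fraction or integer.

a: (0)·(1/7) + (7)·(2/7) + (9)·(3/7) + (7)·(1/7) = 48/7.
b: (6)·(1/7) + (7)·(2/7) + (4)·(3/7) + (3)·(1/7) = 5.
The best pure response is a with expected payoff 48/7.

48/7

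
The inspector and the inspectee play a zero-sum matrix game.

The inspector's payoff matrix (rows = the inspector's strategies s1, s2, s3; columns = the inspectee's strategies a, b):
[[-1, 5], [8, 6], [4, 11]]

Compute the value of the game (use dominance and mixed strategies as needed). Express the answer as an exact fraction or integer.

Row s1 is strictly dominated by row s3, so the inspector never plays it.
The remaining 2×2 game on (s2, s3) × (a, b) has no saddle point. Let the inspector play s2 with probability p; indifference gives 8p + 4(1−p) = 6p + 11(1−p), so p = 7/9.
Similarly the inspectee's optimal q on a is 5/9, and the value is 8·(5/9) + (6)·(4/9) = 64/9.

64/9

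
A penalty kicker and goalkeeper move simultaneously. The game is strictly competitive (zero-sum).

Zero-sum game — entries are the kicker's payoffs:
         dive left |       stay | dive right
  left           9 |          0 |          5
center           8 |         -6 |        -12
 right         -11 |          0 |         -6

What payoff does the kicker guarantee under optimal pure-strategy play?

0

Row minima: 0, -12, -11 → the kicker's maximin is 0.
Column maxima: 9, 0, 5 → the goalkeeper's minimax is 0.
They coincide at (left, stay), so the value is 0.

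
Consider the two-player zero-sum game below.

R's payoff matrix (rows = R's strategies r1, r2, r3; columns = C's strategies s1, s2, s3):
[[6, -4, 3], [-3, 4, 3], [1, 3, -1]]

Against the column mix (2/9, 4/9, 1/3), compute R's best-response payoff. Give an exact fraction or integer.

19/9

r1: (6)·(2/9) + (-4)·(4/9) + (3)·(1/3) = 5/9.
r2: (-3)·(2/9) + (4)·(4/9) + (3)·(1/3) = 19/9.
r3: (1)·(2/9) + (3)·(4/9) + (-1)·(1/3) = 11/9.
The best pure response is r2 with expected payoff 19/9.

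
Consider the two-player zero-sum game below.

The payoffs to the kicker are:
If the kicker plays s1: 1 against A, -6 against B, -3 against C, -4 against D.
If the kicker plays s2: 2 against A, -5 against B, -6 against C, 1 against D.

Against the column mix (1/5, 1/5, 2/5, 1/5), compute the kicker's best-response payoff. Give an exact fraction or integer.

s1: (1)·(1/5) + (-6)·(1/5) + (-3)·(2/5) + (-4)·(1/5) = -3.
s2: (2)·(1/5) + (-5)·(1/5) + (-6)·(2/5) + (1)·(1/5) = -14/5.
The best pure response is s2 with expected payoff -14/5.

-14/5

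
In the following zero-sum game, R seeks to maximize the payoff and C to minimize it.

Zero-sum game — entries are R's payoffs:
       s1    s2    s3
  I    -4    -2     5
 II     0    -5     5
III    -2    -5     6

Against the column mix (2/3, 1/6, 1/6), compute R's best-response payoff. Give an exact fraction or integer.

I: (-4)·(2/3) + (-2)·(1/6) + (5)·(1/6) = -13/6.
II: (0)·(2/3) + (-5)·(1/6) + (5)·(1/6) = 0.
III: (-2)·(2/3) + (-5)·(1/6) + (6)·(1/6) = -7/6.
The best pure response is II with expected payoff 0.

0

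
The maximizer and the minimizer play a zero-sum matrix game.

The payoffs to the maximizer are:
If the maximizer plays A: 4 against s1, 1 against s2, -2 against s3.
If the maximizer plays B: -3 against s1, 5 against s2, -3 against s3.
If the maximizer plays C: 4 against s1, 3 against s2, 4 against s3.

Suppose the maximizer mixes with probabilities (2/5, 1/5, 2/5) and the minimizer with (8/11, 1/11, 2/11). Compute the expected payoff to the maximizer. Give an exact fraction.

Against (8/11, 1/11, 2/11), each row's expected payoff is A: 29/11; B: -25/11; C: 43/11.
Taking the (2/5, 1/5, 2/5)-weighted average: (2/5)·(29/11) + (1/5)·(-25/11) + (2/5)·(43/11) = 119/55.

119/55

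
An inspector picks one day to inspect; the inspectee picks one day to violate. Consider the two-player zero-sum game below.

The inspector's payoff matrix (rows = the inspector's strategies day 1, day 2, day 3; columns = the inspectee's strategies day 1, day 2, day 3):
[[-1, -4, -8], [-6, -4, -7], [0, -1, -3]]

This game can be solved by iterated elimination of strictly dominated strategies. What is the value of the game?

-3

Row day 1 is strictly dominated by row day 3 (0>-1, -1>-4, -3>-8); eliminate day 1.
Row day 2 is strictly dominated by row day 3 (0>-6, -1>-4, -3>-7); eliminate day 2.
Column day 2 is strictly dominated by day 3 for the inspectee (-3<-1); eliminate day 2.
Column day 1 is strictly dominated by day 3 for the inspectee (-3<0); eliminate day 1.
Only (day 3, day 3) remains, with payoff -3.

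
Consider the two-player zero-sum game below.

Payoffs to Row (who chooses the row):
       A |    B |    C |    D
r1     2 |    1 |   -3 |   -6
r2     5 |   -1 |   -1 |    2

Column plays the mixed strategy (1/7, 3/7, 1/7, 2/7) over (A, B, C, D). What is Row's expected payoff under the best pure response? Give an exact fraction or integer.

r1: (2)·(1/7) + (1)·(3/7) + (-3)·(1/7) + (-6)·(2/7) = -10/7.
r2: (5)·(1/7) + (-1)·(3/7) + (-1)·(1/7) + (2)·(2/7) = 5/7.
The best pure response is r2 with expected payoff 5/7.

5/7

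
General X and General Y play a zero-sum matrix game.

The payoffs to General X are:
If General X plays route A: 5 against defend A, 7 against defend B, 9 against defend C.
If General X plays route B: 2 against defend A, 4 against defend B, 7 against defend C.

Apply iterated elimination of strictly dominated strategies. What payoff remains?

Row route B is strictly dominated by row route A (5>2, 7>4, 9>7); eliminate route B.
Column defend B is strictly dominated by defend A for General Y (5<7); eliminate defend B.
Column defend C is strictly dominated by defend A for General Y (5<9); eliminate defend C.
Only (route A, defend A) remains, with payoff 5.

5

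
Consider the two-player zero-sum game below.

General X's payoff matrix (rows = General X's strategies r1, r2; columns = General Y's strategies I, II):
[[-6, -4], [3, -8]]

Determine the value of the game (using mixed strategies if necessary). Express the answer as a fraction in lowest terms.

-60/13

Row minima are -6 and -8, so General X's maximin is -6; column maxima are 3 and -4, so General Y's minimax is -4. These differ, so the equilibrium is in mixed strategies.
Let General X play r1 with probability p. General Y is indifferent when −6p + 3(1−p) = −4p − 8(1−p), giving p = 11/13.
Let General Y play I with probability q. General X is indifferent when −6q − 4(1−q) = 3q − 8(1−q), giving q = 4/13.
The value is -6·(4/13) + (-4)·(9/13) = -60/13.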